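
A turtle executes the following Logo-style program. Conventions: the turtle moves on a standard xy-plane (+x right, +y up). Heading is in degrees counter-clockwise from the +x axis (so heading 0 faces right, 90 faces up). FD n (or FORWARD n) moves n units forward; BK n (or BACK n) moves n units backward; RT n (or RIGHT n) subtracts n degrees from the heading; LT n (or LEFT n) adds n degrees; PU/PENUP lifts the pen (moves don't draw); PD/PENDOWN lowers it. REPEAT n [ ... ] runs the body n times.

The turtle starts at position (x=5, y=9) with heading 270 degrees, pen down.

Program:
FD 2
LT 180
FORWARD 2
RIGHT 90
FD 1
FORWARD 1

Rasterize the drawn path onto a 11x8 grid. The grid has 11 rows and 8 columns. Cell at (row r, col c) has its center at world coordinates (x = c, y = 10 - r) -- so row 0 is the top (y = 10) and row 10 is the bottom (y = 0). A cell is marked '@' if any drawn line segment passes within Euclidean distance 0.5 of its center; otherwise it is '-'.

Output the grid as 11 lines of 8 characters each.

Answer: --------
-----@@@
-----@--
-----@--
--------
--------
--------
--------
--------
--------
--------

Derivation:
Segment 0: (5,9) -> (5,7)
Segment 1: (5,7) -> (5,9)
Segment 2: (5,9) -> (6,9)
Segment 3: (6,9) -> (7,9)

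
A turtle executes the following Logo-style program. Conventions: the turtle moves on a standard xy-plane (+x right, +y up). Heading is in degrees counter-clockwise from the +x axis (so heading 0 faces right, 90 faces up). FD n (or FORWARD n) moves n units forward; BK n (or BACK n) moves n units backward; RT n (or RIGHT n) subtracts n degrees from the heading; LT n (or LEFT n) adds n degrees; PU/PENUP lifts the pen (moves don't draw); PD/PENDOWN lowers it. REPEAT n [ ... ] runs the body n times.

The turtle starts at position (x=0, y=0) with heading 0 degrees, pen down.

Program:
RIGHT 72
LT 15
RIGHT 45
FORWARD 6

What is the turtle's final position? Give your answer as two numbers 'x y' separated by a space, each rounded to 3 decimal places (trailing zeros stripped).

Executing turtle program step by step:
Start: pos=(0,0), heading=0, pen down
RT 72: heading 0 -> 288
LT 15: heading 288 -> 303
RT 45: heading 303 -> 258
FD 6: (0,0) -> (-1.247,-5.869) [heading=258, draw]
Final: pos=(-1.247,-5.869), heading=258, 1 segment(s) drawn

Answer: -1.247 -5.869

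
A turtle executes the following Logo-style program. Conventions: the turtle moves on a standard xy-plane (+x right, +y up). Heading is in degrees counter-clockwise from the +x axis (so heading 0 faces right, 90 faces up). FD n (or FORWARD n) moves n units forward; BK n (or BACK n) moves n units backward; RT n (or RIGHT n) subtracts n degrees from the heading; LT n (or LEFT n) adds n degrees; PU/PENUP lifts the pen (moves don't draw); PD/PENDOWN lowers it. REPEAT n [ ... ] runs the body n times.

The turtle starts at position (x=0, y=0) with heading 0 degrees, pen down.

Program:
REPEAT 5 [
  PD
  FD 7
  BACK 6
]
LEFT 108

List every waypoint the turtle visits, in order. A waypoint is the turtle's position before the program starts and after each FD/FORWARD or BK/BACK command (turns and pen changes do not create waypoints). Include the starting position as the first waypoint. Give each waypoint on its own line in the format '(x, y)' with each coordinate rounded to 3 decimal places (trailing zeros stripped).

Answer: (0, 0)
(7, 0)
(1, 0)
(8, 0)
(2, 0)
(9, 0)
(3, 0)
(10, 0)
(4, 0)
(11, 0)
(5, 0)

Derivation:
Executing turtle program step by step:
Start: pos=(0,0), heading=0, pen down
REPEAT 5 [
  -- iteration 1/5 --
  PD: pen down
  FD 7: (0,0) -> (7,0) [heading=0, draw]
  BK 6: (7,0) -> (1,0) [heading=0, draw]
  -- iteration 2/5 --
  PD: pen down
  FD 7: (1,0) -> (8,0) [heading=0, draw]
  BK 6: (8,0) -> (2,0) [heading=0, draw]
  -- iteration 3/5 --
  PD: pen down
  FD 7: (2,0) -> (9,0) [heading=0, draw]
  BK 6: (9,0) -> (3,0) [heading=0, draw]
  -- iteration 4/5 --
  PD: pen down
  FD 7: (3,0) -> (10,0) [heading=0, draw]
  BK 6: (10,0) -> (4,0) [heading=0, draw]
  -- iteration 5/5 --
  PD: pen down
  FD 7: (4,0) -> (11,0) [heading=0, draw]
  BK 6: (11,0) -> (5,0) [heading=0, draw]
]
LT 108: heading 0 -> 108
Final: pos=(5,0), heading=108, 10 segment(s) drawn
Waypoints (11 total):
(0, 0)
(7, 0)
(1, 0)
(8, 0)
(2, 0)
(9, 0)
(3, 0)
(10, 0)
(4, 0)
(11, 0)
(5, 0)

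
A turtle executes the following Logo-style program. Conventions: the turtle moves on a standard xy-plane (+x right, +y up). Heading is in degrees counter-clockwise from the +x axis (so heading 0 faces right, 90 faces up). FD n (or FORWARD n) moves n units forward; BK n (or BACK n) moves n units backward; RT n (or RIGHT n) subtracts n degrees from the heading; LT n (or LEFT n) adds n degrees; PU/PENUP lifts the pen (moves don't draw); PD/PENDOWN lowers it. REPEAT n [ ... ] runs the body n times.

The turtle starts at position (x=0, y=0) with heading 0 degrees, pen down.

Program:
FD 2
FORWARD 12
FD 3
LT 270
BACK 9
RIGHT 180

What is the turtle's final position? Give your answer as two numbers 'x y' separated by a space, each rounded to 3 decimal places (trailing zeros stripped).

Executing turtle program step by step:
Start: pos=(0,0), heading=0, pen down
FD 2: (0,0) -> (2,0) [heading=0, draw]
FD 12: (2,0) -> (14,0) [heading=0, draw]
FD 3: (14,0) -> (17,0) [heading=0, draw]
LT 270: heading 0 -> 270
BK 9: (17,0) -> (17,9) [heading=270, draw]
RT 180: heading 270 -> 90
Final: pos=(17,9), heading=90, 4 segment(s) drawn

Answer: 17 9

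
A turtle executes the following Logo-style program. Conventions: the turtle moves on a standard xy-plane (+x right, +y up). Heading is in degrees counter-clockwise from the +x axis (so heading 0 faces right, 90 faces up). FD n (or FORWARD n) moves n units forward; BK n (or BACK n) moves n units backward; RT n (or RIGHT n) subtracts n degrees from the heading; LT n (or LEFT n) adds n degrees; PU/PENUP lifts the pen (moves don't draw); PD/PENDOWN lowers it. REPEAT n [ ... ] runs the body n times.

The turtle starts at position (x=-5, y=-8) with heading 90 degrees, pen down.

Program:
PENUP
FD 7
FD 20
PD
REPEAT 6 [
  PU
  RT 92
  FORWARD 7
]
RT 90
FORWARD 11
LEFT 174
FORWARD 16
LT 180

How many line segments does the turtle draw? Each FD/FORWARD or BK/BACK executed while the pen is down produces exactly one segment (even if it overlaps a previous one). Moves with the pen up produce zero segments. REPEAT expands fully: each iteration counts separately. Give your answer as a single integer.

Executing turtle program step by step:
Start: pos=(-5,-8), heading=90, pen down
PU: pen up
FD 7: (-5,-8) -> (-5,-1) [heading=90, move]
FD 20: (-5,-1) -> (-5,19) [heading=90, move]
PD: pen down
REPEAT 6 [
  -- iteration 1/6 --
  PU: pen up
  RT 92: heading 90 -> 358
  FD 7: (-5,19) -> (1.996,18.756) [heading=358, move]
  -- iteration 2/6 --
  PU: pen up
  RT 92: heading 358 -> 266
  FD 7: (1.996,18.756) -> (1.507,11.773) [heading=266, move]
  -- iteration 3/6 --
  PU: pen up
  RT 92: heading 266 -> 174
  FD 7: (1.507,11.773) -> (-5.454,12.504) [heading=174, move]
  -- iteration 4/6 --
  PU: pen up
  RT 92: heading 174 -> 82
  FD 7: (-5.454,12.504) -> (-4.48,19.436) [heading=82, move]
  -- iteration 5/6 --
  PU: pen up
  RT 92: heading 82 -> 350
  FD 7: (-4.48,19.436) -> (2.414,18.221) [heading=350, move]
  -- iteration 6/6 --
  PU: pen up
  RT 92: heading 350 -> 258
  FD 7: (2.414,18.221) -> (0.958,11.374) [heading=258, move]
]
RT 90: heading 258 -> 168
FD 11: (0.958,11.374) -> (-9.801,13.661) [heading=168, move]
LT 174: heading 168 -> 342
FD 16: (-9.801,13.661) -> (5.416,8.717) [heading=342, move]
LT 180: heading 342 -> 162
Final: pos=(5.416,8.717), heading=162, 0 segment(s) drawn
Segments drawn: 0

Answer: 0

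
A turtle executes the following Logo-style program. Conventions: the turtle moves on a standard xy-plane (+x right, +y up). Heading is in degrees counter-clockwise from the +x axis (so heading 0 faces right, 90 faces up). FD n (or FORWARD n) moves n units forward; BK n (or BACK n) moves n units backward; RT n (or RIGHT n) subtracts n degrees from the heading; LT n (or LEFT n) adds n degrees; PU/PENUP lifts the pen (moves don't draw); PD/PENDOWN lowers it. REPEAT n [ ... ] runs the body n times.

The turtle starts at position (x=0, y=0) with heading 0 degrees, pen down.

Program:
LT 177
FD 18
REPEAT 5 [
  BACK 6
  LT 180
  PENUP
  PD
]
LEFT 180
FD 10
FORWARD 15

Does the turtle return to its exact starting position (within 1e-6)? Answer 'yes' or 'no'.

Answer: no

Derivation:
Executing turtle program step by step:
Start: pos=(0,0), heading=0, pen down
LT 177: heading 0 -> 177
FD 18: (0,0) -> (-17.975,0.942) [heading=177, draw]
REPEAT 5 [
  -- iteration 1/5 --
  BK 6: (-17.975,0.942) -> (-11.984,0.628) [heading=177, draw]
  LT 180: heading 177 -> 357
  PU: pen up
  PD: pen down
  -- iteration 2/5 --
  BK 6: (-11.984,0.628) -> (-17.975,0.942) [heading=357, draw]
  LT 180: heading 357 -> 177
  PU: pen up
  PD: pen down
  -- iteration 3/5 --
  BK 6: (-17.975,0.942) -> (-11.984,0.628) [heading=177, draw]
  LT 180: heading 177 -> 357
  PU: pen up
  PD: pen down
  -- iteration 4/5 --
  BK 6: (-11.984,0.628) -> (-17.975,0.942) [heading=357, draw]
  LT 180: heading 357 -> 177
  PU: pen up
  PD: pen down
  -- iteration 5/5 --
  BK 6: (-17.975,0.942) -> (-11.984,0.628) [heading=177, draw]
  LT 180: heading 177 -> 357
  PU: pen up
  PD: pen down
]
LT 180: heading 357 -> 177
FD 10: (-11.984,0.628) -> (-21.97,1.151) [heading=177, draw]
FD 15: (-21.97,1.151) -> (-36.949,1.936) [heading=177, draw]
Final: pos=(-36.949,1.936), heading=177, 8 segment(s) drawn

Start position: (0, 0)
Final position: (-36.949, 1.936)
Distance = 37; >= 1e-6 -> NOT closed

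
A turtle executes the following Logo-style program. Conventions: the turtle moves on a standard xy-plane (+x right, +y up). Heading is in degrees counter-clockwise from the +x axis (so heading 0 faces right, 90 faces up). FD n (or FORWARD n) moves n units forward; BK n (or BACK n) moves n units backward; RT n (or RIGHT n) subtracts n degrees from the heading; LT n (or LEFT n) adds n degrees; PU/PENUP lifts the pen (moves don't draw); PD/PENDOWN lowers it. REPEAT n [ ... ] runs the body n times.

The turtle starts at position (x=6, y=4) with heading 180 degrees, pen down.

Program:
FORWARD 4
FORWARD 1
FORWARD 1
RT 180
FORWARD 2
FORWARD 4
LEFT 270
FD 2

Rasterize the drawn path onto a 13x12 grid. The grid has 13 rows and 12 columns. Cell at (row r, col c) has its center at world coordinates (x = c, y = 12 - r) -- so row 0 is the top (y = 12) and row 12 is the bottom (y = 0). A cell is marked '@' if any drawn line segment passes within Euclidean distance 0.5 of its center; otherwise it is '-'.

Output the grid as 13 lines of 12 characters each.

Answer: ------------
------------
------------
------------
------------
------------
------------
------------
@@@@@@@-----
------@-----
------@-----
------------
------------

Derivation:
Segment 0: (6,4) -> (2,4)
Segment 1: (2,4) -> (1,4)
Segment 2: (1,4) -> (0,4)
Segment 3: (0,4) -> (2,4)
Segment 4: (2,4) -> (6,4)
Segment 5: (6,4) -> (6,2)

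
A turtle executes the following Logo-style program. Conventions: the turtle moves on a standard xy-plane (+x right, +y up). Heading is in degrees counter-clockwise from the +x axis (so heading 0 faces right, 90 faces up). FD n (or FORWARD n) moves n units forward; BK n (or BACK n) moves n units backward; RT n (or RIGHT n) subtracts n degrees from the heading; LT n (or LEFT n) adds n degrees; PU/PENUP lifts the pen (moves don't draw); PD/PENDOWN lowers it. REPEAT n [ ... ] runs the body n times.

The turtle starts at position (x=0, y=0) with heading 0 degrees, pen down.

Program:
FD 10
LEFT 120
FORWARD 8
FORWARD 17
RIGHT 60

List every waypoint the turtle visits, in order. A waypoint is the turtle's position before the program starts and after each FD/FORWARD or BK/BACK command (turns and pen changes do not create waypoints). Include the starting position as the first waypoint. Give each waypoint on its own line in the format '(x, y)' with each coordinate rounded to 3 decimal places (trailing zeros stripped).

Answer: (0, 0)
(10, 0)
(6, 6.928)
(-2.5, 21.651)

Derivation:
Executing turtle program step by step:
Start: pos=(0,0), heading=0, pen down
FD 10: (0,0) -> (10,0) [heading=0, draw]
LT 120: heading 0 -> 120
FD 8: (10,0) -> (6,6.928) [heading=120, draw]
FD 17: (6,6.928) -> (-2.5,21.651) [heading=120, draw]
RT 60: heading 120 -> 60
Final: pos=(-2.5,21.651), heading=60, 3 segment(s) drawn
Waypoints (4 total):
(0, 0)
(10, 0)
(6, 6.928)
(-2.5, 21.651)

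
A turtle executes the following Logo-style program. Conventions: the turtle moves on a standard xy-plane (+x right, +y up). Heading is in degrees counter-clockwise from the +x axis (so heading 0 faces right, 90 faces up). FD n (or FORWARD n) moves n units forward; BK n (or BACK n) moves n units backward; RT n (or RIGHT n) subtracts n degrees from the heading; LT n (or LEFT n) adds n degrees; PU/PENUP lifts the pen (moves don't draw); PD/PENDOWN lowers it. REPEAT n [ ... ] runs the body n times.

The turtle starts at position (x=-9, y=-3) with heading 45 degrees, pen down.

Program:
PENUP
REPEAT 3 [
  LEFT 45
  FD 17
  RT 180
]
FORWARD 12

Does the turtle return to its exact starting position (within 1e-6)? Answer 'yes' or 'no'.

Answer: no

Derivation:
Executing turtle program step by step:
Start: pos=(-9,-3), heading=45, pen down
PU: pen up
REPEAT 3 [
  -- iteration 1/3 --
  LT 45: heading 45 -> 90
  FD 17: (-9,-3) -> (-9,14) [heading=90, move]
  RT 180: heading 90 -> 270
  -- iteration 2/3 --
  LT 45: heading 270 -> 315
  FD 17: (-9,14) -> (3.021,1.979) [heading=315, move]
  RT 180: heading 315 -> 135
  -- iteration 3/3 --
  LT 45: heading 135 -> 180
  FD 17: (3.021,1.979) -> (-13.979,1.979) [heading=180, move]
  RT 180: heading 180 -> 0
]
FD 12: (-13.979,1.979) -> (-1.979,1.979) [heading=0, move]
Final: pos=(-1.979,1.979), heading=0, 0 segment(s) drawn

Start position: (-9, -3)
Final position: (-1.979, 1.979)
Distance = 8.607; >= 1e-6 -> NOT closed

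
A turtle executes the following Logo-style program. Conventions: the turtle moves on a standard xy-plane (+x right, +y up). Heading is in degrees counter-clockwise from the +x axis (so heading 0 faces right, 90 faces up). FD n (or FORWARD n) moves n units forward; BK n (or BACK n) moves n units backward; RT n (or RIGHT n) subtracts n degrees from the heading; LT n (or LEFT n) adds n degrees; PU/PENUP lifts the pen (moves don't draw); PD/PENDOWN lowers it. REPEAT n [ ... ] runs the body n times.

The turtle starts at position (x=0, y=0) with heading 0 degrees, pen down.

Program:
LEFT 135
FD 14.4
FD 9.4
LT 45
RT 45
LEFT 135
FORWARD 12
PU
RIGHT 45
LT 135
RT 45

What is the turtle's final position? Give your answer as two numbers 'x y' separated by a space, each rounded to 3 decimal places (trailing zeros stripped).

Executing turtle program step by step:
Start: pos=(0,0), heading=0, pen down
LT 135: heading 0 -> 135
FD 14.4: (0,0) -> (-10.182,10.182) [heading=135, draw]
FD 9.4: (-10.182,10.182) -> (-16.829,16.829) [heading=135, draw]
LT 45: heading 135 -> 180
RT 45: heading 180 -> 135
LT 135: heading 135 -> 270
FD 12: (-16.829,16.829) -> (-16.829,4.829) [heading=270, draw]
PU: pen up
RT 45: heading 270 -> 225
LT 135: heading 225 -> 0
RT 45: heading 0 -> 315
Final: pos=(-16.829,4.829), heading=315, 3 segment(s) drawn

Answer: -16.829 4.829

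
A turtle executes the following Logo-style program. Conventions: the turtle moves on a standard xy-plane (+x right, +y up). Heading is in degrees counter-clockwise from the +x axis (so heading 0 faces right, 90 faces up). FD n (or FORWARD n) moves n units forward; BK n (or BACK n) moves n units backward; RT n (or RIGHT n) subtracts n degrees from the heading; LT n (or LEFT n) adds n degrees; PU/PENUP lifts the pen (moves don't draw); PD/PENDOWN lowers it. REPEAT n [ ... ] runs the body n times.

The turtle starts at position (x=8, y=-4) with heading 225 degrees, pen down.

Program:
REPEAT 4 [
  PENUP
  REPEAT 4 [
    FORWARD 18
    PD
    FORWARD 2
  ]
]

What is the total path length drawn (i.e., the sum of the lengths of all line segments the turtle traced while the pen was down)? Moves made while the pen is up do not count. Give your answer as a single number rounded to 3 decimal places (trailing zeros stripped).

Answer: 248

Derivation:
Executing turtle program step by step:
Start: pos=(8,-4), heading=225, pen down
REPEAT 4 [
  -- iteration 1/4 --
  PU: pen up
  REPEAT 4 [
    -- iteration 1/4 --
    FD 18: (8,-4) -> (-4.728,-16.728) [heading=225, move]
    PD: pen down
    FD 2: (-4.728,-16.728) -> (-6.142,-18.142) [heading=225, draw]
    -- iteration 2/4 --
    FD 18: (-6.142,-18.142) -> (-18.87,-30.87) [heading=225, draw]
    PD: pen down
    FD 2: (-18.87,-30.87) -> (-20.284,-32.284) [heading=225, draw]
    -- iteration 3/4 --
    FD 18: (-20.284,-32.284) -> (-33.012,-45.012) [heading=225, draw]
    PD: pen down
    FD 2: (-33.012,-45.012) -> (-34.426,-46.426) [heading=225, draw]
    -- iteration 4/4 --
    FD 18: (-34.426,-46.426) -> (-47.154,-59.154) [heading=225, draw]
    PD: pen down
    FD 2: (-47.154,-59.154) -> (-48.569,-60.569) [heading=225, draw]
  ]
  -- iteration 2/4 --
  PU: pen up
  REPEAT 4 [
    -- iteration 1/4 --
    FD 18: (-48.569,-60.569) -> (-61.296,-73.296) [heading=225, move]
    PD: pen down
    FD 2: (-61.296,-73.296) -> (-62.711,-74.711) [heading=225, draw]
    -- iteration 2/4 --
    FD 18: (-62.711,-74.711) -> (-75.439,-87.439) [heading=225, draw]
    PD: pen down
    FD 2: (-75.439,-87.439) -> (-76.853,-88.853) [heading=225, draw]
    -- iteration 3/4 --
    FD 18: (-76.853,-88.853) -> (-89.581,-101.581) [heading=225, draw]
    PD: pen down
    FD 2: (-89.581,-101.581) -> (-90.995,-102.995) [heading=225, draw]
    -- iteration 4/4 --
    FD 18: (-90.995,-102.995) -> (-103.723,-115.723) [heading=225, draw]
    PD: pen down
    FD 2: (-103.723,-115.723) -> (-105.137,-117.137) [heading=225, draw]
  ]
  -- iteration 3/4 --
  PU: pen up
  REPEAT 4 [
    -- iteration 1/4 --
    FD 18: (-105.137,-117.137) -> (-117.865,-129.865) [heading=225, move]
    PD: pen down
    FD 2: (-117.865,-129.865) -> (-119.279,-131.279) [heading=225, draw]
    -- iteration 2/4 --
    FD 18: (-119.279,-131.279) -> (-132.007,-144.007) [heading=225, draw]
    PD: pen down
    FD 2: (-132.007,-144.007) -> (-133.421,-145.421) [heading=225, draw]
    -- iteration 3/4 --
    FD 18: (-133.421,-145.421) -> (-146.149,-158.149) [heading=225, draw]
    PD: pen down
    FD 2: (-146.149,-158.149) -> (-147.563,-159.563) [heading=225, draw]
    -- iteration 4/4 --
    FD 18: (-147.563,-159.563) -> (-160.291,-172.291) [heading=225, draw]
    PD: pen down
    FD 2: (-160.291,-172.291) -> (-161.706,-173.706) [heading=225, draw]
  ]
  -- iteration 4/4 --
  PU: pen up
  REPEAT 4 [
    -- iteration 1/4 --
    FD 18: (-161.706,-173.706) -> (-174.434,-186.434) [heading=225, move]
    PD: pen down
    FD 2: (-174.434,-186.434) -> (-175.848,-187.848) [heading=225, draw]
    -- iteration 2/4 --
    FD 18: (-175.848,-187.848) -> (-188.576,-200.576) [heading=225, draw]
    PD: pen down
    FD 2: (-188.576,-200.576) -> (-189.99,-201.99) [heading=225, draw]
    -- iteration 3/4 --
    FD 18: (-189.99,-201.99) -> (-202.718,-214.718) [heading=225, draw]
    PD: pen down
    FD 2: (-202.718,-214.718) -> (-204.132,-216.132) [heading=225, draw]
    -- iteration 4/4 --
    FD 18: (-204.132,-216.132) -> (-216.86,-228.86) [heading=225, draw]
    PD: pen down
    FD 2: (-216.86,-228.86) -> (-218.274,-230.274) [heading=225, draw]
  ]
]
Final: pos=(-218.274,-230.274), heading=225, 28 segment(s) drawn

Segment lengths:
  seg 1: (-4.728,-16.728) -> (-6.142,-18.142), length = 2
  seg 2: (-6.142,-18.142) -> (-18.87,-30.87), length = 18
  seg 3: (-18.87,-30.87) -> (-20.284,-32.284), length = 2
  seg 4: (-20.284,-32.284) -> (-33.012,-45.012), length = 18
  seg 5: (-33.012,-45.012) -> (-34.426,-46.426), length = 2
  seg 6: (-34.426,-46.426) -> (-47.154,-59.154), length = 18
  seg 7: (-47.154,-59.154) -> (-48.569,-60.569), length = 2
  seg 8: (-61.296,-73.296) -> (-62.711,-74.711), length = 2
  seg 9: (-62.711,-74.711) -> (-75.439,-87.439), length = 18
  seg 10: (-75.439,-87.439) -> (-76.853,-88.853), length = 2
  seg 11: (-76.853,-88.853) -> (-89.581,-101.581), length = 18
  seg 12: (-89.581,-101.581) -> (-90.995,-102.995), length = 2
  seg 13: (-90.995,-102.995) -> (-103.723,-115.723), length = 18
  seg 14: (-103.723,-115.723) -> (-105.137,-117.137), length = 2
  seg 15: (-117.865,-129.865) -> (-119.279,-131.279), length = 2
  seg 16: (-119.279,-131.279) -> (-132.007,-144.007), length = 18
  seg 17: (-132.007,-144.007) -> (-133.421,-145.421), length = 2
  seg 18: (-133.421,-145.421) -> (-146.149,-158.149), length = 18
  seg 19: (-146.149,-158.149) -> (-147.563,-159.563), length = 2
  seg 20: (-147.563,-159.563) -> (-160.291,-172.291), length = 18
  seg 21: (-160.291,-172.291) -> (-161.706,-173.706), length = 2
  seg 22: (-174.434,-186.434) -> (-175.848,-187.848), length = 2
  seg 23: (-175.848,-187.848) -> (-188.576,-200.576), length = 18
  seg 24: (-188.576,-200.576) -> (-189.99,-201.99), length = 2
  seg 25: (-189.99,-201.99) -> (-202.718,-214.718), length = 18
  seg 26: (-202.718,-214.718) -> (-204.132,-216.132), length = 2
  seg 27: (-204.132,-216.132) -> (-216.86,-228.86), length = 18
  seg 28: (-216.86,-228.86) -> (-218.274,-230.274), length = 2
Total = 248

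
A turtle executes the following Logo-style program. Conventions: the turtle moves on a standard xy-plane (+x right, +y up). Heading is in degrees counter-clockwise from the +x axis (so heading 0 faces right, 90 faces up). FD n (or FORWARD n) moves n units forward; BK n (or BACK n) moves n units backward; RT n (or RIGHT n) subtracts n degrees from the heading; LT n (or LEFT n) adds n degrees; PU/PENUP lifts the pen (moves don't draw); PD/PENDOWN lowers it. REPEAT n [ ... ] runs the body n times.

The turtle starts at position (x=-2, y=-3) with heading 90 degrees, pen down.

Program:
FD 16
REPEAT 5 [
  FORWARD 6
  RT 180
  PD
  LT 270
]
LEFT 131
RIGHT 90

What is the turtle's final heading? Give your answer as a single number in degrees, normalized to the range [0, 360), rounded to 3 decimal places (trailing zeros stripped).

Executing turtle program step by step:
Start: pos=(-2,-3), heading=90, pen down
FD 16: (-2,-3) -> (-2,13) [heading=90, draw]
REPEAT 5 [
  -- iteration 1/5 --
  FD 6: (-2,13) -> (-2,19) [heading=90, draw]
  RT 180: heading 90 -> 270
  PD: pen down
  LT 270: heading 270 -> 180
  -- iteration 2/5 --
  FD 6: (-2,19) -> (-8,19) [heading=180, draw]
  RT 180: heading 180 -> 0
  PD: pen down
  LT 270: heading 0 -> 270
  -- iteration 3/5 --
  FD 6: (-8,19) -> (-8,13) [heading=270, draw]
  RT 180: heading 270 -> 90
  PD: pen down
  LT 270: heading 90 -> 0
  -- iteration 4/5 --
  FD 6: (-8,13) -> (-2,13) [heading=0, draw]
  RT 180: heading 0 -> 180
  PD: pen down
  LT 270: heading 180 -> 90
  -- iteration 5/5 --
  FD 6: (-2,13) -> (-2,19) [heading=90, draw]
  RT 180: heading 90 -> 270
  PD: pen down
  LT 270: heading 270 -> 180
]
LT 131: heading 180 -> 311
RT 90: heading 311 -> 221
Final: pos=(-2,19), heading=221, 6 segment(s) drawn

Answer: 221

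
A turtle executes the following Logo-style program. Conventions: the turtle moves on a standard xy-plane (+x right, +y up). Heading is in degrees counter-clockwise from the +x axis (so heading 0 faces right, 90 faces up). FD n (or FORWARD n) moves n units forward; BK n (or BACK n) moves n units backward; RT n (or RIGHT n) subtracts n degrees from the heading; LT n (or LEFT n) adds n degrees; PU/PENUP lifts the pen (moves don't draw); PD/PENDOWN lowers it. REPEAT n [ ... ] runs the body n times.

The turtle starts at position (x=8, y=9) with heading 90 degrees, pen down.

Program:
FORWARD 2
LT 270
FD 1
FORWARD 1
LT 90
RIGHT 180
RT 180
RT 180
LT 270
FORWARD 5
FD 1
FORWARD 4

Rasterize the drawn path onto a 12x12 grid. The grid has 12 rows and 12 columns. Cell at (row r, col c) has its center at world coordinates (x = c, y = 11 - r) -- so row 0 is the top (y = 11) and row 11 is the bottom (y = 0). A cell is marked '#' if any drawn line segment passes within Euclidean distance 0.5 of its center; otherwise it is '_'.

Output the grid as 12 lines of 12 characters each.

Segment 0: (8,9) -> (8,11)
Segment 1: (8,11) -> (9,11)
Segment 2: (9,11) -> (10,11)
Segment 3: (10,11) -> (5,11)
Segment 4: (5,11) -> (4,11)
Segment 5: (4,11) -> (0,11)

Answer: ###########_
________#___
________#___
____________
____________
____________
____________
____________
____________
____________
____________
____________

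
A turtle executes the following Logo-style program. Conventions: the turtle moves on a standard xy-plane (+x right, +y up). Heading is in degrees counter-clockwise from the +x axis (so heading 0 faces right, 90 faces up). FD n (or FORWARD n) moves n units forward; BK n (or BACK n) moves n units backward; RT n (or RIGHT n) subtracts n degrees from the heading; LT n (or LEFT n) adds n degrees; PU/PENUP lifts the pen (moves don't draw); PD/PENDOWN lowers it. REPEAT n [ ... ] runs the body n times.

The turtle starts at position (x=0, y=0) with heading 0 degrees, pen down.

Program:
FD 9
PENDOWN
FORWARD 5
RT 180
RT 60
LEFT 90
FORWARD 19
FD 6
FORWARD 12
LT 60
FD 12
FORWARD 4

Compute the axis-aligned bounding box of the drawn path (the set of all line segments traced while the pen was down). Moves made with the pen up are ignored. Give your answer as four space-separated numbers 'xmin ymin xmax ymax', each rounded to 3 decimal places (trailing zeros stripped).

Executing turtle program step by step:
Start: pos=(0,0), heading=0, pen down
FD 9: (0,0) -> (9,0) [heading=0, draw]
PD: pen down
FD 5: (9,0) -> (14,0) [heading=0, draw]
RT 180: heading 0 -> 180
RT 60: heading 180 -> 120
LT 90: heading 120 -> 210
FD 19: (14,0) -> (-2.454,-9.5) [heading=210, draw]
FD 6: (-2.454,-9.5) -> (-7.651,-12.5) [heading=210, draw]
FD 12: (-7.651,-12.5) -> (-18.043,-18.5) [heading=210, draw]
LT 60: heading 210 -> 270
FD 12: (-18.043,-18.5) -> (-18.043,-30.5) [heading=270, draw]
FD 4: (-18.043,-30.5) -> (-18.043,-34.5) [heading=270, draw]
Final: pos=(-18.043,-34.5), heading=270, 7 segment(s) drawn

Segment endpoints: x in {-18.043, -7.651, -2.454, 0, 9, 14}, y in {-34.5, -30.5, -18.5, -12.5, -9.5, 0}
xmin=-18.043, ymin=-34.5, xmax=14, ymax=0

Answer: -18.043 -34.5 14 0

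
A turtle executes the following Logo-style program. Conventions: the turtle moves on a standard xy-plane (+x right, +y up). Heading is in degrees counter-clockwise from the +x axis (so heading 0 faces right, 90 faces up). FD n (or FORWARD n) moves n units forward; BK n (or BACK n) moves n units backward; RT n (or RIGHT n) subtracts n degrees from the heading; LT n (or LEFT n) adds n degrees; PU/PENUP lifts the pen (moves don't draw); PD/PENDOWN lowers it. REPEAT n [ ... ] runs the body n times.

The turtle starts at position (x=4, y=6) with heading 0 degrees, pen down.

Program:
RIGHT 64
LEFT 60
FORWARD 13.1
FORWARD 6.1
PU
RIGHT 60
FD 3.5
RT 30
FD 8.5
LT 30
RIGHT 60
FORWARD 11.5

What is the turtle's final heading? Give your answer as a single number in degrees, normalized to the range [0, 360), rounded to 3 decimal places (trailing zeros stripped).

Answer: 236

Derivation:
Executing turtle program step by step:
Start: pos=(4,6), heading=0, pen down
RT 64: heading 0 -> 296
LT 60: heading 296 -> 356
FD 13.1: (4,6) -> (17.068,5.086) [heading=356, draw]
FD 6.1: (17.068,5.086) -> (23.153,4.661) [heading=356, draw]
PU: pen up
RT 60: heading 356 -> 296
FD 3.5: (23.153,4.661) -> (24.688,1.515) [heading=296, move]
RT 30: heading 296 -> 266
FD 8.5: (24.688,1.515) -> (24.095,-6.964) [heading=266, move]
LT 30: heading 266 -> 296
RT 60: heading 296 -> 236
FD 11.5: (24.095,-6.964) -> (17.664,-16.498) [heading=236, move]
Final: pos=(17.664,-16.498), heading=236, 2 segment(s) drawn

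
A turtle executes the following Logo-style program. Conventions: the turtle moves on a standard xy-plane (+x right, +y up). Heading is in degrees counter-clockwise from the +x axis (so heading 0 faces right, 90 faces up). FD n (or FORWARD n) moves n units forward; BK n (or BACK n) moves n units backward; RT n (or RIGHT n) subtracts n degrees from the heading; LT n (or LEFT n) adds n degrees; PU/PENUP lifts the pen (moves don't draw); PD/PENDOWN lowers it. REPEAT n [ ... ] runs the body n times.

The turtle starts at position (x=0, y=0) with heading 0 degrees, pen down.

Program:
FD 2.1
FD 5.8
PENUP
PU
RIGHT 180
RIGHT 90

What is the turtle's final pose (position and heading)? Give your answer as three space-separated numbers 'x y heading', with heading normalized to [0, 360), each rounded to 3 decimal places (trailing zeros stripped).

Answer: 7.9 0 90

Derivation:
Executing turtle program step by step:
Start: pos=(0,0), heading=0, pen down
FD 2.1: (0,0) -> (2.1,0) [heading=0, draw]
FD 5.8: (2.1,0) -> (7.9,0) [heading=0, draw]
PU: pen up
PU: pen up
RT 180: heading 0 -> 180
RT 90: heading 180 -> 90
Final: pos=(7.9,0), heading=90, 2 segment(s) drawn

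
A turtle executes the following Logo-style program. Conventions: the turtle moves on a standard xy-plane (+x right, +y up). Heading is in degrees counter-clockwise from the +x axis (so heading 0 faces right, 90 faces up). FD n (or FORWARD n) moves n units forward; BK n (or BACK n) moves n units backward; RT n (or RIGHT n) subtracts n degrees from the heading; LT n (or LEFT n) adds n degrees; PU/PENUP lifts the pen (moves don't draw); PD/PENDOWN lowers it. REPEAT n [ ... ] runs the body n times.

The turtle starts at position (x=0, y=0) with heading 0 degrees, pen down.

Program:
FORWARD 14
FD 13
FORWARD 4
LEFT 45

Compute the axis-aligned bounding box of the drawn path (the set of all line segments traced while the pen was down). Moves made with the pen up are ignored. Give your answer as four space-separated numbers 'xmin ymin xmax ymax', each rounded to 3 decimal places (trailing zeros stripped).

Executing turtle program step by step:
Start: pos=(0,0), heading=0, pen down
FD 14: (0,0) -> (14,0) [heading=0, draw]
FD 13: (14,0) -> (27,0) [heading=0, draw]
FD 4: (27,0) -> (31,0) [heading=0, draw]
LT 45: heading 0 -> 45
Final: pos=(31,0), heading=45, 3 segment(s) drawn

Segment endpoints: x in {0, 14, 27, 31}, y in {0}
xmin=0, ymin=0, xmax=31, ymax=0

Answer: 0 0 31 0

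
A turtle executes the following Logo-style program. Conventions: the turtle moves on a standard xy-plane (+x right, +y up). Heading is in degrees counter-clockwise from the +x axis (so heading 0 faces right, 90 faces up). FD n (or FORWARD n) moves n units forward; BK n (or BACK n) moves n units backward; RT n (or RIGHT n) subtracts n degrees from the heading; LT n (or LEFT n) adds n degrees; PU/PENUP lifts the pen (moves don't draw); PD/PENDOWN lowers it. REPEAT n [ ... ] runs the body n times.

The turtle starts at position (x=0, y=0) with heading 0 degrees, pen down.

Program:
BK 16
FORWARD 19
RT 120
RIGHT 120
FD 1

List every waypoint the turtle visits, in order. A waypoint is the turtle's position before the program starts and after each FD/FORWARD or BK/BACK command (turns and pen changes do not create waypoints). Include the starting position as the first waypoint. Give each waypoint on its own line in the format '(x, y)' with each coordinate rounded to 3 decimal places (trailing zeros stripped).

Executing turtle program step by step:
Start: pos=(0,0), heading=0, pen down
BK 16: (0,0) -> (-16,0) [heading=0, draw]
FD 19: (-16,0) -> (3,0) [heading=0, draw]
RT 120: heading 0 -> 240
RT 120: heading 240 -> 120
FD 1: (3,0) -> (2.5,0.866) [heading=120, draw]
Final: pos=(2.5,0.866), heading=120, 3 segment(s) drawn
Waypoints (4 total):
(0, 0)
(-16, 0)
(3, 0)
(2.5, 0.866)

Answer: (0, 0)
(-16, 0)
(3, 0)
(2.5, 0.866)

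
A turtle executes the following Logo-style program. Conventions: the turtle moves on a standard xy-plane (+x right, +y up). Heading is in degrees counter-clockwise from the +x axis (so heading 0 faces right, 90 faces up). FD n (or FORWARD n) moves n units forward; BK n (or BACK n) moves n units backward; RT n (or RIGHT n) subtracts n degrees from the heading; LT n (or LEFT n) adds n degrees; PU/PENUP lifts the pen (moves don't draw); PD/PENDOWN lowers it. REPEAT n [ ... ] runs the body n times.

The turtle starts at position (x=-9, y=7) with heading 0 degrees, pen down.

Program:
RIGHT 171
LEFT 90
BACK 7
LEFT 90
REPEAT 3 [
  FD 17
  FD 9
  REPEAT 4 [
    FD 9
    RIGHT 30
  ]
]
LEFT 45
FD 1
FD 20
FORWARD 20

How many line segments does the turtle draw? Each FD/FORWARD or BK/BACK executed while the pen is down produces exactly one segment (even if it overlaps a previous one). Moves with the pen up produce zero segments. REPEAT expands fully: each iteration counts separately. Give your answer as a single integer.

Executing turtle program step by step:
Start: pos=(-9,7), heading=0, pen down
RT 171: heading 0 -> 189
LT 90: heading 189 -> 279
BK 7: (-9,7) -> (-10.095,13.914) [heading=279, draw]
LT 90: heading 279 -> 9
REPEAT 3 [
  -- iteration 1/3 --
  FD 17: (-10.095,13.914) -> (6.696,16.573) [heading=9, draw]
  FD 9: (6.696,16.573) -> (15.585,17.981) [heading=9, draw]
  REPEAT 4 [
    -- iteration 1/4 --
    FD 9: (15.585,17.981) -> (24.474,19.389) [heading=9, draw]
    RT 30: heading 9 -> 339
    -- iteration 2/4 --
    FD 9: (24.474,19.389) -> (32.876,16.164) [heading=339, draw]
    RT 30: heading 339 -> 309
    -- iteration 3/4 --
    FD 9: (32.876,16.164) -> (38.54,9.169) [heading=309, draw]
    RT 30: heading 309 -> 279
    -- iteration 4/4 --
    FD 9: (38.54,9.169) -> (39.948,0.28) [heading=279, draw]
    RT 30: heading 279 -> 249
  ]
  -- iteration 2/3 --
  FD 17: (39.948,0.28) -> (33.856,-15.591) [heading=249, draw]
  FD 9: (33.856,-15.591) -> (30.631,-23.993) [heading=249, draw]
  REPEAT 4 [
    -- iteration 1/4 --
    FD 9: (30.631,-23.993) -> (27.405,-32.395) [heading=249, draw]
    RT 30: heading 249 -> 219
    -- iteration 2/4 --
    FD 9: (27.405,-32.395) -> (20.411,-38.059) [heading=219, draw]
    RT 30: heading 219 -> 189
    -- iteration 3/4 --
    FD 9: (20.411,-38.059) -> (11.522,-39.467) [heading=189, draw]
    RT 30: heading 189 -> 159
    -- iteration 4/4 --
    FD 9: (11.522,-39.467) -> (3.119,-36.242) [heading=159, draw]
    RT 30: heading 159 -> 129
  ]
  -- iteration 3/3 --
  FD 17: (3.119,-36.242) -> (-7.579,-23.03) [heading=129, draw]
  FD 9: (-7.579,-23.03) -> (-13.243,-16.036) [heading=129, draw]
  REPEAT 4 [
    -- iteration 1/4 --
    FD 9: (-13.243,-16.036) -> (-18.907,-9.041) [heading=129, draw]
    RT 30: heading 129 -> 99
    -- iteration 2/4 --
    FD 9: (-18.907,-9.041) -> (-20.315,-0.152) [heading=99, draw]
    RT 30: heading 99 -> 69
    -- iteration 3/4 --
    FD 9: (-20.315,-0.152) -> (-17.089,8.25) [heading=69, draw]
    RT 30: heading 69 -> 39
    -- iteration 4/4 --
    FD 9: (-17.089,8.25) -> (-10.095,13.914) [heading=39, draw]
    RT 30: heading 39 -> 9
  ]
]
LT 45: heading 9 -> 54
FD 1: (-10.095,13.914) -> (-9.507,14.723) [heading=54, draw]
FD 20: (-9.507,14.723) -> (2.248,30.903) [heading=54, draw]
FD 20: (2.248,30.903) -> (14.004,47.084) [heading=54, draw]
Final: pos=(14.004,47.084), heading=54, 22 segment(s) drawn
Segments drawn: 22

Answer: 22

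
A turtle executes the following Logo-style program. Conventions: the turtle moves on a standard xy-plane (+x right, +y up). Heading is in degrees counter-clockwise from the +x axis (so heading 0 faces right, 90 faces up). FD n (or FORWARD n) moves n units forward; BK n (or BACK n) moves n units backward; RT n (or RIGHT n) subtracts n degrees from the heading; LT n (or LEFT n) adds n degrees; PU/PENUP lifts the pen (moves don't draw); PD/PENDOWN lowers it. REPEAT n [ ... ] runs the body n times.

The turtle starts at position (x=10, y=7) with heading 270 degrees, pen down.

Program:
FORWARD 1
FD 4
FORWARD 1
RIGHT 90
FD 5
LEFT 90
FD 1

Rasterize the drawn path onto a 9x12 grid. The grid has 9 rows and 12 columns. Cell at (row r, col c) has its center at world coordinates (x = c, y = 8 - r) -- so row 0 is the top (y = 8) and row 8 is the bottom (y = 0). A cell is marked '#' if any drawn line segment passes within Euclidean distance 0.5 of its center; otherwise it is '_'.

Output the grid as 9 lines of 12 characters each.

Answer: ____________
__________#_
__________#_
__________#_
__________#_
__________#_
__________#_
_____######_
_____#______

Derivation:
Segment 0: (10,7) -> (10,6)
Segment 1: (10,6) -> (10,2)
Segment 2: (10,2) -> (10,1)
Segment 3: (10,1) -> (5,1)
Segment 4: (5,1) -> (5,0)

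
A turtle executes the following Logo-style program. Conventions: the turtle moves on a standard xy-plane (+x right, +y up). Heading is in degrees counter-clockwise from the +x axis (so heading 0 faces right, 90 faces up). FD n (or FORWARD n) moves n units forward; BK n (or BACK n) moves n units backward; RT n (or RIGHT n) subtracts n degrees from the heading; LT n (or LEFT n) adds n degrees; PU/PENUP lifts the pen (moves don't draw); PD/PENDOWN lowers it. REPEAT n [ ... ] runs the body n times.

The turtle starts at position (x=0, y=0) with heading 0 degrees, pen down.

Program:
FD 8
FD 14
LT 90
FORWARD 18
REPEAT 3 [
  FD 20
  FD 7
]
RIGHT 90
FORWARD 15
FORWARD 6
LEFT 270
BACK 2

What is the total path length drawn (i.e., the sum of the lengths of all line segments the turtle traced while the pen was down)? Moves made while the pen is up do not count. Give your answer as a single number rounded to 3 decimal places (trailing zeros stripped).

Executing turtle program step by step:
Start: pos=(0,0), heading=0, pen down
FD 8: (0,0) -> (8,0) [heading=0, draw]
FD 14: (8,0) -> (22,0) [heading=0, draw]
LT 90: heading 0 -> 90
FD 18: (22,0) -> (22,18) [heading=90, draw]
REPEAT 3 [
  -- iteration 1/3 --
  FD 20: (22,18) -> (22,38) [heading=90, draw]
  FD 7: (22,38) -> (22,45) [heading=90, draw]
  -- iteration 2/3 --
  FD 20: (22,45) -> (22,65) [heading=90, draw]
  FD 7: (22,65) -> (22,72) [heading=90, draw]
  -- iteration 3/3 --
  FD 20: (22,72) -> (22,92) [heading=90, draw]
  FD 7: (22,92) -> (22,99) [heading=90, draw]
]
RT 90: heading 90 -> 0
FD 15: (22,99) -> (37,99) [heading=0, draw]
FD 6: (37,99) -> (43,99) [heading=0, draw]
LT 270: heading 0 -> 270
BK 2: (43,99) -> (43,101) [heading=270, draw]
Final: pos=(43,101), heading=270, 12 segment(s) drawn

Segment lengths:
  seg 1: (0,0) -> (8,0), length = 8
  seg 2: (8,0) -> (22,0), length = 14
  seg 3: (22,0) -> (22,18), length = 18
  seg 4: (22,18) -> (22,38), length = 20
  seg 5: (22,38) -> (22,45), length = 7
  seg 6: (22,45) -> (22,65), length = 20
  seg 7: (22,65) -> (22,72), length = 7
  seg 8: (22,72) -> (22,92), length = 20
  seg 9: (22,92) -> (22,99), length = 7
  seg 10: (22,99) -> (37,99), length = 15
  seg 11: (37,99) -> (43,99), length = 6
  seg 12: (43,99) -> (43,101), length = 2
Total = 144

Answer: 144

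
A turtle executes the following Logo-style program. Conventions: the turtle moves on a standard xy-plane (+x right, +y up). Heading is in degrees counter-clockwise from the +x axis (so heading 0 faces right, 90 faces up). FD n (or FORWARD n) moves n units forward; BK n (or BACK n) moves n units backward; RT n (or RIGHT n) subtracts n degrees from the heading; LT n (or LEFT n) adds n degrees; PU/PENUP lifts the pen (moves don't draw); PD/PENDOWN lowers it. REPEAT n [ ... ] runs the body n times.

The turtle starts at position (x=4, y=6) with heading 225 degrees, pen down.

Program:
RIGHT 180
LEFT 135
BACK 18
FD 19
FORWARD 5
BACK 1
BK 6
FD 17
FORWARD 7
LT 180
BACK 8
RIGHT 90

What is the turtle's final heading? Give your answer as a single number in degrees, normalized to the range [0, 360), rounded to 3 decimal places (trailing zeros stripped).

Executing turtle program step by step:
Start: pos=(4,6), heading=225, pen down
RT 180: heading 225 -> 45
LT 135: heading 45 -> 180
BK 18: (4,6) -> (22,6) [heading=180, draw]
FD 19: (22,6) -> (3,6) [heading=180, draw]
FD 5: (3,6) -> (-2,6) [heading=180, draw]
BK 1: (-2,6) -> (-1,6) [heading=180, draw]
BK 6: (-1,6) -> (5,6) [heading=180, draw]
FD 17: (5,6) -> (-12,6) [heading=180, draw]
FD 7: (-12,6) -> (-19,6) [heading=180, draw]
LT 180: heading 180 -> 0
BK 8: (-19,6) -> (-27,6) [heading=0, draw]
RT 90: heading 0 -> 270
Final: pos=(-27,6), heading=270, 8 segment(s) drawn

Answer: 270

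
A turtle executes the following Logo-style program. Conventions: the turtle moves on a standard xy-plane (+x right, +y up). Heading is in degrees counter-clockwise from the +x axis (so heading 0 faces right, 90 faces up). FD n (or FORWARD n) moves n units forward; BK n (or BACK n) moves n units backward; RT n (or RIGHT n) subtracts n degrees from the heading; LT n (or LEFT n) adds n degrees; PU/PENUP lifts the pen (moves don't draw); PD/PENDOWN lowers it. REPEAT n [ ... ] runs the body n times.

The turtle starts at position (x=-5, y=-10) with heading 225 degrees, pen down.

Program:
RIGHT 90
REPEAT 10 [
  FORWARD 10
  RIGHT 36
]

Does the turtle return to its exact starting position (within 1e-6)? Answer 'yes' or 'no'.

Executing turtle program step by step:
Start: pos=(-5,-10), heading=225, pen down
RT 90: heading 225 -> 135
REPEAT 10 [
  -- iteration 1/10 --
  FD 10: (-5,-10) -> (-12.071,-2.929) [heading=135, draw]
  RT 36: heading 135 -> 99
  -- iteration 2/10 --
  FD 10: (-12.071,-2.929) -> (-13.635,6.948) [heading=99, draw]
  RT 36: heading 99 -> 63
  -- iteration 3/10 --
  FD 10: (-13.635,6.948) -> (-9.096,15.858) [heading=63, draw]
  RT 36: heading 63 -> 27
  -- iteration 4/10 --
  FD 10: (-9.096,15.858) -> (-0.185,20.398) [heading=27, draw]
  RT 36: heading 27 -> 351
  -- iteration 5/10 --
  FD 10: (-0.185,20.398) -> (9.691,18.834) [heading=351, draw]
  RT 36: heading 351 -> 315
  -- iteration 6/10 --
  FD 10: (9.691,18.834) -> (16.763,11.763) [heading=315, draw]
  RT 36: heading 315 -> 279
  -- iteration 7/10 --
  FD 10: (16.763,11.763) -> (18.327,1.886) [heading=279, draw]
  RT 36: heading 279 -> 243
  -- iteration 8/10 --
  FD 10: (18.327,1.886) -> (13.787,-7.024) [heading=243, draw]
  RT 36: heading 243 -> 207
  -- iteration 9/10 --
  FD 10: (13.787,-7.024) -> (4.877,-11.564) [heading=207, draw]
  RT 36: heading 207 -> 171
  -- iteration 10/10 --
  FD 10: (4.877,-11.564) -> (-5,-10) [heading=171, draw]
  RT 36: heading 171 -> 135
]
Final: pos=(-5,-10), heading=135, 10 segment(s) drawn

Start position: (-5, -10)
Final position: (-5, -10)
Distance = 0; < 1e-6 -> CLOSED

Answer: yes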